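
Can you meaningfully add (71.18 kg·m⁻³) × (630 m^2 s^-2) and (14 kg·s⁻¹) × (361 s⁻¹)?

Expand each in SI base units:
  (71.18 kg·m⁻³) × (630 m^2 s^-2):  [kg·m⁻³] · [m²·s⁻²] = kg·m⁻¹·s⁻²
  (14 kg·s⁻¹) × (361 s⁻¹):  [kg·s⁻¹] · [s⁻¹] = kg·s⁻²
kg·m⁻¹·s⁻² ≠ kg·s⁻², so they cannot be added.

No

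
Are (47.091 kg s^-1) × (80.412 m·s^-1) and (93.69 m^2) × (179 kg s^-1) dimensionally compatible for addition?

Expand each in SI base units:
  (47.091 kg s^-1) × (80.412 m·s^-1):  [kg·s⁻¹] · [m·s⁻¹] = kg·m·s⁻²
  (93.69 m^2) × (179 kg s^-1):  [m²] · [kg·s⁻¹] = kg·m²·s⁻¹
kg·m·s⁻² ≠ kg·m²·s⁻¹, so they cannot be added.

No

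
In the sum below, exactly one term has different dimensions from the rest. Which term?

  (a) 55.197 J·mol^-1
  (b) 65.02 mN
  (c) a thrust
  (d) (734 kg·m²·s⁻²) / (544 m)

(a)

In SI base units:
  (a) J·mol⁻¹ = N·m·mol⁻¹ = kg·m²·s⁻²·mol⁻¹
  (b) N = kg·m·s⁻²
  (c) [thrust] = kg·m·s⁻²
  (d) [kg·m²·s⁻²] / [m] = kg·m·s⁻²
All reduce to kg·m·s⁻² except (a), which is kg·m²·s⁻²·mol⁻¹.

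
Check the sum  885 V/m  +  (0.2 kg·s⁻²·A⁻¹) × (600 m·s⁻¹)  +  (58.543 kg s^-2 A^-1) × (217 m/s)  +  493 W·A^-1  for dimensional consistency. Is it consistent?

No

Reduce each to base SI dimensions:
  885 V/m:  V·m⁻¹ = J·C⁻¹·m⁻¹ = kg·m·s⁻³·A⁻¹
  (0.2 kg·s⁻²·A⁻¹) × (600 m·s⁻¹):  [kg·s⁻²·A⁻¹] · [m·s⁻¹] = kg·m·s⁻³·A⁻¹
  (58.543 kg s^-2 A^-1) × (217 m/s):  [kg·s⁻²·A⁻¹] · [m·s⁻¹] = kg·m·s⁻³·A⁻¹
  493 W·A^-1:  W·A⁻¹ = J·s⁻¹·A⁻¹ = kg·m²·s⁻³·A⁻¹
The terms do not share a single dimension (kg·m²·s⁻³·A⁻¹ vs kg·m·s⁻³·A⁻¹).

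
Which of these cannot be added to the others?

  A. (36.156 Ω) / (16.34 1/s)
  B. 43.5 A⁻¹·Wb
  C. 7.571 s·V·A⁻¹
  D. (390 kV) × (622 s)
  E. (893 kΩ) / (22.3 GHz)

D.

In SI base units:
  A. [kg·m²·s⁻³·A⁻²] / [s⁻¹] = kg·m²·s⁻²·A⁻²
  B. Wb·A⁻¹ = V·s·A⁻¹ = kg·m²·s⁻²·A⁻²
  C. V·s·A⁻¹ = J·C⁻¹·s·A⁻¹ = kg·m²·s⁻²·A⁻²
  D. [kg·m²·s⁻³·A⁻¹] · [s] = kg·m²·s⁻²·A⁻¹
  E. [kg·m²·s⁻³·A⁻²] / [s⁻¹] = kg·m²·s⁻²·A⁻²
All reduce to kg·m²·s⁻²·A⁻² except D., which is kg·m²·s⁻²·A⁻¹.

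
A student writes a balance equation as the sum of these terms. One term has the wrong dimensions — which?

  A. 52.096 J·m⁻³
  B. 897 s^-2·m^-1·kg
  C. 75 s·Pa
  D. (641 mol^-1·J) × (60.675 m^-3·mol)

C.

Expand each in SI base units:
  A. J·m⁻³ = N·m·m⁻³ = kg·m⁻¹·s⁻²
  B. kg·m⁻¹·s⁻²
  C. Pa·s = N·m⁻²·s = kg·m⁻¹·s⁻¹
  D. [kg·m²·s⁻²·mol⁻¹] · [m⁻³·mol] = kg·m⁻¹·s⁻²
All reduce to kg·m⁻¹·s⁻² except C., which is kg·m⁻¹·s⁻¹.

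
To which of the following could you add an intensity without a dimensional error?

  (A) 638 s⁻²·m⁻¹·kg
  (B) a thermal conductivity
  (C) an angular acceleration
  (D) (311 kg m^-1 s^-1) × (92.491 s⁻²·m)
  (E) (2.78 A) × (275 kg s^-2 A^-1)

(D)

Reference: [intensity] = kg·s⁻³.
Each option:
  (A) kg·m⁻¹·s⁻²
  (B) [thermal conductivity] = kg·m·s⁻³·K⁻¹
  (C) [angular acceleration] = s⁻²
  (D) [kg·m⁻¹·s⁻¹] · [m·s⁻²] = kg·s⁻³  ← same
  (E) [A] · [kg·s⁻²·A⁻¹] = kg·s⁻²
Only (D) matches kg·s⁻³.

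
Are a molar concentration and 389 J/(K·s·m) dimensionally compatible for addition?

Work out the base dimensions of each:
  a molar concentration:  [molar concentration] = m⁻³·mol
  389 J/(K·s·m):  J·s⁻¹·m⁻¹·K⁻¹ = N·m·s⁻¹·m⁻¹·K⁻¹ = kg·m·s⁻³·K⁻¹
m⁻³·mol ≠ kg·m·s⁻³·K⁻¹, so they cannot be added.

No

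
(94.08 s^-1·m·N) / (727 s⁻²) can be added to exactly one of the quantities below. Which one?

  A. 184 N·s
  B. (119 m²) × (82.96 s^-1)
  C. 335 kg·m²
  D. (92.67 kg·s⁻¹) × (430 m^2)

Reference: [kg·m²·s⁻³] / [s⁻²] = kg·m²·s⁻¹.
Each option:
  A. N·s = kg·m·s⁻²·s = kg·m·s⁻¹
  B. [m²] · [s⁻¹] = m²·s⁻¹
  C. kg·m²
  D. [kg·s⁻¹] · [m²] = kg·m²·s⁻¹  ← same
Only D. matches kg·m²·s⁻¹.

D.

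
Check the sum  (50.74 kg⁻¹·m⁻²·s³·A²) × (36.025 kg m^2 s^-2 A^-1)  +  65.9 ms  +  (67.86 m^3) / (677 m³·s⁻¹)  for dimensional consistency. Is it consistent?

Work out the base dimensions of each:
  (50.74 kg⁻¹·m⁻²·s³·A²) × (36.025 kg m^2 s^-2 A^-1):  [kg⁻¹·m⁻²·s³·A²] · [kg·m²·s⁻²·A⁻¹] = s·A
  65.9 ms:  s
  (67.86 m^3) / (677 m³·s⁻¹):  [m³] / [m³·s⁻¹] = s
The terms do not share a single dimension (s vs s·A).

No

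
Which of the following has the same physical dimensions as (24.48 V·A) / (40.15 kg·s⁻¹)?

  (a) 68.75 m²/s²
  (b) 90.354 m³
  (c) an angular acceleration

(a)

Reference: [kg·m²·s⁻³] / [kg·s⁻¹] = m²·s⁻².
Each option:
  (a) m²·s⁻²  ← same
  (b) m³
  (c) [angular acceleration] = s⁻²
Only (a) matches m²·s⁻².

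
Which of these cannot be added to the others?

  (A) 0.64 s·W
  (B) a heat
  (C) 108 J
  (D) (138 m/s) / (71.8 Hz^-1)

(D)

Dimensions:
  (A) W·s = J·s⁻¹·s = kg·m²·s⁻²
  (B) [heat] = kg·m²·s⁻²
  (C) J = N·m = kg·m²·s⁻²
  (D) [m·s⁻¹] / [s] = m·s⁻²
All reduce to kg·m²·s⁻² except (D), which is m·s⁻².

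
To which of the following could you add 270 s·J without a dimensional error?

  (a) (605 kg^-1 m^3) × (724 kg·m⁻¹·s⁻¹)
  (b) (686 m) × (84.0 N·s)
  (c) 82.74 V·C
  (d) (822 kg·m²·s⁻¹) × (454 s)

Reference: J·s = N·m·s = kg·m²·s⁻¹.
Each option:
  (a) [kg⁻¹·m³] · [kg·m⁻¹·s⁻¹] = m²·s⁻¹
  (b) [m] · [kg·m·s⁻¹] = kg·m²·s⁻¹  ← same
  (c) C·V = s·A·J·C⁻¹ = kg·m²·s⁻²
  (d) [kg·m²·s⁻¹] · [s] = kg·m²
Only (b) matches kg·m²·s⁻¹.

(b)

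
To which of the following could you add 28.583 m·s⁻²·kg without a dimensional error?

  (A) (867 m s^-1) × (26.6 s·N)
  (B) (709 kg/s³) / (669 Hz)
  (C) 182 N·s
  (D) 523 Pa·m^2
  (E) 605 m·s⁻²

(D)

Reference: kg·m·s⁻².
Each option:
  (A) [m·s⁻¹] · [kg·m·s⁻¹] = kg·m²·s⁻²
  (B) [kg·s⁻³] / [s⁻¹] = kg·s⁻²
  (C) N·s = kg·m·s⁻²·s = kg·m·s⁻¹
  (D) Pa·m² = N·m⁻²·m² = kg·m·s⁻²  ← same
  (E) m·s⁻²
Only (D) matches kg·m·s⁻².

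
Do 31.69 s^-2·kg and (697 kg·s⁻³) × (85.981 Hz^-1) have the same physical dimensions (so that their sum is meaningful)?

Yes

Work out the base dimensions of each:
  31.69 s^-2·kg:  kg·s⁻²
  (697 kg·s⁻³) × (85.981 Hz^-1):  [kg·s⁻³] · [s] = kg·s⁻²
Both are kg·s⁻², so they have the same dimensions and can be added.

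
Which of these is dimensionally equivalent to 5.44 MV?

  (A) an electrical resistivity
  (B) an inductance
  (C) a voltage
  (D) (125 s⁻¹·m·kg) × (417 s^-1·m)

Reference: V = J·C⁻¹ = kg·m²·s⁻³·A⁻¹.
Each option:
  (A) [electrical resistivity] = kg·m³·s⁻³·A⁻²
  (B) [inductance] = kg·m²·s⁻²·A⁻²
  (C) [voltage] = kg·m²·s⁻³·A⁻¹  ← same
  (D) [kg·m·s⁻¹] · [m·s⁻¹] = kg·m²·s⁻²
Only (C) matches kg·m²·s⁻³·A⁻¹.

(C)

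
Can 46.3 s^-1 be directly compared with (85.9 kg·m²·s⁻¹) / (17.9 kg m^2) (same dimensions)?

Yes

In SI base units:
  46.3 s^-1:  s⁻¹
  (85.9 kg·m²·s⁻¹) / (17.9 kg m^2):  [kg·m²·s⁻¹] / [kg·m²] = s⁻¹
Both are s⁻¹, so they have the same dimensions and can be added.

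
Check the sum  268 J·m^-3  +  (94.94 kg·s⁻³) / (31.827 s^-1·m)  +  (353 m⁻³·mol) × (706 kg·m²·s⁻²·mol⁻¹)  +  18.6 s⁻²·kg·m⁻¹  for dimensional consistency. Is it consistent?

Dimensions:
  268 J·m^-3:  J·m⁻³ = N·m·m⁻³ = kg·m⁻¹·s⁻²
  (94.94 kg·s⁻³) / (31.827 s^-1·m):  [kg·s⁻³] / [m·s⁻¹] = kg·m⁻¹·s⁻²
  (353 m⁻³·mol) × (706 kg·m²·s⁻²·mol⁻¹):  [m⁻³·mol] · [kg·m²·s⁻²·mol⁻¹] = kg·m⁻¹·s⁻²
  18.6 s⁻²·kg·m⁻¹:  kg·m⁻¹·s⁻²
Every term reduces to kg·m⁻¹·s⁻².

Yes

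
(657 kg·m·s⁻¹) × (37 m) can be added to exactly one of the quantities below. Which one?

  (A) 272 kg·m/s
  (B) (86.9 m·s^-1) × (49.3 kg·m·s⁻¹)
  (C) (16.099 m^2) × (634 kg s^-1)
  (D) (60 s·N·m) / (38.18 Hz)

(C)

Reference: [kg·m·s⁻¹] · [m] = kg·m²·s⁻¹.
Each option:
  (A) kg·m·s⁻¹
  (B) [m·s⁻¹] · [kg·m·s⁻¹] = kg·m²·s⁻²
  (C) [m²] · [kg·s⁻¹] = kg·m²·s⁻¹  ← same
  (D) [kg·m²·s⁻¹] / [s⁻¹] = kg·m²
Only (C) matches kg·m²·s⁻¹.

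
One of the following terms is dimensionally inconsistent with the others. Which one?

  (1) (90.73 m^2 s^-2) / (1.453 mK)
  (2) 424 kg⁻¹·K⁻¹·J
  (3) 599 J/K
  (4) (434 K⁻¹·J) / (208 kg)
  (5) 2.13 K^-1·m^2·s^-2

(3)

Expand each in SI base units:
  (1) [m²·s⁻²] / [K] = m²·s⁻²·K⁻¹
  (2) J·kg⁻¹·K⁻¹ = N·m·kg⁻¹·K⁻¹ = m²·s⁻²·K⁻¹
  (3) J·K⁻¹ = N·m·K⁻¹ = kg·m²·s⁻²·K⁻¹
  (4) [kg·m²·s⁻²·K⁻¹] / [kg] = m²·s⁻²·K⁻¹
  (5) m²·s⁻²·K⁻¹
All reduce to m²·s⁻²·K⁻¹ except (3), which is kg·m²·s⁻²·K⁻¹.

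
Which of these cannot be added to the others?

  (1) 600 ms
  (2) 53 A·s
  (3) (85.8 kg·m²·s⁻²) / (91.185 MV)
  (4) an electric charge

Dimensions:
  (1) s
  (2) A·s = s·A
  (3) [kg·m²·s⁻²] / [kg·m²·s⁻³·A⁻¹] = s·A
  (4) [electric charge] = s·A
All reduce to s·A except (1), which is s.

(1)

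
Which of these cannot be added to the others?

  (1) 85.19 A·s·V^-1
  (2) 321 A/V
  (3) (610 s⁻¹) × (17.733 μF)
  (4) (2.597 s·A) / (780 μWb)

(1)

Reduce each to base SI dimensions:
  (1) A·s·V⁻¹ = A·s·(J·C⁻¹)⁻¹ = kg⁻¹·m⁻²·s⁴·A²
  (2) A·V⁻¹ = A·(J·C⁻¹)⁻¹ = kg⁻¹·m⁻²·s³·A²
  (3) [s⁻¹] · [kg⁻¹·m⁻²·s⁴·A²] = kg⁻¹·m⁻²·s³·A²
  (4) [s·A] / [kg·m²·s⁻²·A⁻¹] = kg⁻¹·m⁻²·s³·A²
All reduce to kg⁻¹·m⁻²·s³·A² except (1), which is kg⁻¹·m⁻²·s⁴·A².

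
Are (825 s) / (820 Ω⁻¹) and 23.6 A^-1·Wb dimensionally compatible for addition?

Reduce each to base SI dimensions:
  (825 s) / (820 Ω⁻¹):  [s] / [kg⁻¹·m⁻²·s³·A²] = kg·m²·s⁻²·A⁻²
  23.6 A^-1·Wb:  Wb·A⁻¹ = V·s·A⁻¹ = kg·m²·s⁻²·A⁻²
Both are kg·m²·s⁻²·A⁻², so they have the same dimensions and can be added.

Yes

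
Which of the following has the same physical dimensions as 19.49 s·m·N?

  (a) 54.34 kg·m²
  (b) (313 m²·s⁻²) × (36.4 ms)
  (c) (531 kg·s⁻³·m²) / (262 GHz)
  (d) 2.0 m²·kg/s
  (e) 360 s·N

(d)

Reference: N·m·s = kg·m·s⁻²·m·s = kg·m²·s⁻¹.
Each option:
  (a) kg·m²
  (b) [m²·s⁻²] · [s] = m²·s⁻¹
  (c) [kg·m²·s⁻³] / [s⁻¹] = kg·m²·s⁻²
  (d) kg·m²·s⁻¹  ← same
  (e) N·s = kg·m·s⁻²·s = kg·m·s⁻¹
Only (d) matches kg·m²·s⁻¹.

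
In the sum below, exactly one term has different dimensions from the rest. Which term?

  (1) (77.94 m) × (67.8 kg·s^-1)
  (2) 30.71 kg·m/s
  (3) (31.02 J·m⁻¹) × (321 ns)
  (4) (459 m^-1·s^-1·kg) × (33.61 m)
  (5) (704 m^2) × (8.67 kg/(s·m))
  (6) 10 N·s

Expand each in SI base units:
  (1) [m] · [kg·s⁻¹] = kg·m·s⁻¹
  (2) kg·m·s⁻¹
  (3) [kg·m·s⁻²] · [s] = kg·m·s⁻¹
  (4) [kg·m⁻¹·s⁻¹] · [m] = kg·s⁻¹
  (5) [m²] · [kg·m⁻¹·s⁻¹] = kg·m·s⁻¹
  (6) N·s = kg·m·s⁻²·s = kg·m·s⁻¹
All reduce to kg·m·s⁻¹ except (4), which is kg·s⁻¹.

(4)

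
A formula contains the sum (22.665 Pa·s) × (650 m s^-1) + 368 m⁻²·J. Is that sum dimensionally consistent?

Work out the base dimensions of each:
  (22.665 Pa·s) × (650 m s^-1):  [kg·m⁻¹·s⁻¹] · [m·s⁻¹] = kg·s⁻²
  368 m⁻²·J:  J·m⁻² = N·m·m⁻² = kg·s⁻²
Both are kg·s⁻², so they have the same dimensions and can be added.

Yes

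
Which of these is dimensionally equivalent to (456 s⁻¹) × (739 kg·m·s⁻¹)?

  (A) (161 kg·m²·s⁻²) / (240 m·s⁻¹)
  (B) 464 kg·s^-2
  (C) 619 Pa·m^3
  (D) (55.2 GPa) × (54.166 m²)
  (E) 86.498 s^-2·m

(D)

Reference: [s⁻¹] · [kg·m·s⁻¹] = kg·m·s⁻².
Each option:
  (A) [kg·m²·s⁻²] / [m·s⁻¹] = kg·m·s⁻¹
  (B) kg·s⁻²
  (C) Pa·m³ = N·m⁻²·m³ = kg·m²·s⁻²
  (D) [kg·m⁻¹·s⁻²] · [m²] = kg·m·s⁻²  ← same
  (E) m·s⁻²
Only (D) matches kg·m·s⁻².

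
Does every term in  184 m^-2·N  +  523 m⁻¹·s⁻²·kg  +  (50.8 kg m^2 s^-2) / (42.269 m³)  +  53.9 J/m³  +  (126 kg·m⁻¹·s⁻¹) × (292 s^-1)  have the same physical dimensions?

Yes

Reduce each to base SI dimensions:
  184 m^-2·N:  N·m⁻² = kg·m·s⁻²·m⁻² = kg·m⁻¹·s⁻²
  523 m⁻¹·s⁻²·kg:  kg·m⁻¹·s⁻²
  (50.8 kg m^2 s^-2) / (42.269 m³):  [kg·m²·s⁻²] / [m³] = kg·m⁻¹·s⁻²
  53.9 J/m³:  J·m⁻³ = N·m·m⁻³ = kg·m⁻¹·s⁻²
  (126 kg·m⁻¹·s⁻¹) × (292 s^-1):  [kg·m⁻¹·s⁻¹] · [s⁻¹] = kg·m⁻¹·s⁻²
Every term reduces to kg·m⁻¹·s⁻².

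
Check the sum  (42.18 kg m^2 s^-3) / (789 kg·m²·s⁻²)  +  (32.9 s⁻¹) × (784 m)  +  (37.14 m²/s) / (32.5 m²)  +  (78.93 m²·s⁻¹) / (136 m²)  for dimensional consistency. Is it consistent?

No

Dimensions:
  (42.18 kg m^2 s^-3) / (789 kg·m²·s⁻²):  [kg·m²·s⁻³] / [kg·m²·s⁻²] = s⁻¹
  (32.9 s⁻¹) × (784 m):  [s⁻¹] · [m] = m·s⁻¹
  (37.14 m²/s) / (32.5 m²):  [m²·s⁻¹] / [m²] = s⁻¹
  (78.93 m²·s⁻¹) / (136 m²):  [m²·s⁻¹] / [m²] = s⁻¹
The terms do not share a single dimension (m·s⁻¹ vs s⁻¹).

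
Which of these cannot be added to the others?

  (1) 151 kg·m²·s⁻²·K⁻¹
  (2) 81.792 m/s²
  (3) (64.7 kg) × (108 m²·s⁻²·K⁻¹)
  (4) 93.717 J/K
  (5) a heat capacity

Dimensions:
  (1) kg·m²·s⁻²·K⁻¹
  (2) m·s⁻²
  (3) [kg] · [m²·s⁻²·K⁻¹] = kg·m²·s⁻²·K⁻¹
  (4) J·K⁻¹ = N·m·K⁻¹ = kg·m²·s⁻²·K⁻¹
  (5) [heat capacity] = kg·m²·s⁻²·K⁻¹
All reduce to kg·m²·s⁻²·K⁻¹ except (2), which is m·s⁻².

(2)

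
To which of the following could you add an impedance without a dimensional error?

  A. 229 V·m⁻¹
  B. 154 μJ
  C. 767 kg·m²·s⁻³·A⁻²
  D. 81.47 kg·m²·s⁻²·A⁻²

C.

Reference: [impedance] = kg·m²·s⁻³·A⁻².
Each option:
  A. V·m⁻¹ = J·C⁻¹·m⁻¹ = kg·m·s⁻³·A⁻¹
  B. J = N·m = kg·m²·s⁻²
  C. kg·m²·s⁻³·A⁻²  ← same
  D. kg·m²·s⁻²·A⁻²
Only C. matches kg·m²·s⁻³·A⁻².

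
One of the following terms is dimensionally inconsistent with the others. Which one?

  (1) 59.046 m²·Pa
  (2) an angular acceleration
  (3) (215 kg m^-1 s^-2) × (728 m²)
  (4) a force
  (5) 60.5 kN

Dimensions:
  (1) Pa·m² = N·m⁻²·m² = kg·m·s⁻²
  (2) [angular acceleration] = s⁻²
  (3) [kg·m⁻¹·s⁻²] · [m²] = kg·m·s⁻²
  (4) [force] = kg·m·s⁻²
  (5) N = kg·m·s⁻²
All reduce to kg·m·s⁻² except (2), which is s⁻².

(2)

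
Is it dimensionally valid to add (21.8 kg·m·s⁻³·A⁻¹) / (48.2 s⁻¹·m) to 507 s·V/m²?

Yes

Work out the base dimensions of each:
  (21.8 kg·m·s⁻³·A⁻¹) / (48.2 s⁻¹·m):  [kg·m·s⁻³·A⁻¹] / [m·s⁻¹] = kg·s⁻²·A⁻¹
  507 s·V/m²:  V·s·m⁻² = J·C⁻¹·s·m⁻² = kg·s⁻²·A⁻¹
Both are kg·s⁻²·A⁻¹, so they have the same dimensions and can be added.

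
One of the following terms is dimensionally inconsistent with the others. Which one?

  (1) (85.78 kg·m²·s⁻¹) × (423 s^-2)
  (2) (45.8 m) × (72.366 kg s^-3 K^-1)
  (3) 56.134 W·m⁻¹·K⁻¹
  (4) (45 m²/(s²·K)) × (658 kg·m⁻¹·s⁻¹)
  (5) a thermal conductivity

Work out the base dimensions of each:
  (1) [kg·m²·s⁻¹] · [s⁻²] = kg·m²·s⁻³
  (2) [m] · [kg·s⁻³·K⁻¹] = kg·m·s⁻³·K⁻¹
  (3) W·m⁻¹·K⁻¹ = J·s⁻¹·m⁻¹·K⁻¹ = kg·m·s⁻³·K⁻¹
  (4) [m²·s⁻²·K⁻¹] · [kg·m⁻¹·s⁻¹] = kg·m·s⁻³·K⁻¹
  (5) [thermal conductivity] = kg·m·s⁻³·K⁻¹
All reduce to kg·m·s⁻³·K⁻¹ except (1), which is kg·m²·s⁻³.

(1)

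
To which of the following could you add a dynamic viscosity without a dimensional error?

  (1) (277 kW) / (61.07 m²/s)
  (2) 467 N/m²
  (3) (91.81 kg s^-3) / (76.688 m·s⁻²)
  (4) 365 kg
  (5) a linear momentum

Reference: [dynamic viscosity] = kg·m⁻¹·s⁻¹.
Each option:
  (1) [kg·m²·s⁻³] / [m²·s⁻¹] = kg·s⁻²
  (2) N·m⁻² = kg·m·s⁻²·m⁻² = kg·m⁻¹·s⁻²
  (3) [kg·s⁻³] / [m·s⁻²] = kg·m⁻¹·s⁻¹  ← same
  (4) kg
  (5) [linear momentum] = kg·m·s⁻¹
Only (3) matches kg·m⁻¹·s⁻¹.

(3)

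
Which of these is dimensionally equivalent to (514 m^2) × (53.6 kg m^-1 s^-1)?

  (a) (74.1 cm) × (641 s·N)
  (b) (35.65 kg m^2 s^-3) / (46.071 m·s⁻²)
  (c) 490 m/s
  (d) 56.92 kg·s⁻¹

Reference: [m²] · [kg·m⁻¹·s⁻¹] = kg·m·s⁻¹.
Each option:
  (a) [m] · [kg·m·s⁻¹] = kg·m²·s⁻¹
  (b) [kg·m²·s⁻³] / [m·s⁻²] = kg·m·s⁻¹  ← same
  (c) m·s⁻¹
  (d) kg·s⁻¹
Only (b) matches kg·m·s⁻¹.

(b)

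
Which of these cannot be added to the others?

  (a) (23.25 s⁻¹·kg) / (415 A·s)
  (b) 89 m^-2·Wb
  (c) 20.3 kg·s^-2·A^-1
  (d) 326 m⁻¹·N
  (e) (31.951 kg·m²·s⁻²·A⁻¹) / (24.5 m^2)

Dimensions:
  (a) [kg·s⁻¹] / [s·A] = kg·s⁻²·A⁻¹
  (b) Wb·m⁻² = V·s·m⁻² = kg·s⁻²·A⁻¹
  (c) kg·s⁻²·A⁻¹
  (d) N·m⁻¹ = kg·m·s⁻²·m⁻¹ = kg·s⁻²
  (e) [kg·m²·s⁻²·A⁻¹] / [m²] = kg·s⁻²·A⁻¹
All reduce to kg·s⁻²·A⁻¹ except (d), which is kg·s⁻².

(d)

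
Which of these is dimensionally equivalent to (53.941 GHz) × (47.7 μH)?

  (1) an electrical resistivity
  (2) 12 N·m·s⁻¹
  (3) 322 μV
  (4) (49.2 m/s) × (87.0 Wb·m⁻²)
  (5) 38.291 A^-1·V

(5)

Reference: [s⁻¹] · [kg·m²·s⁻²·A⁻²] = kg·m²·s⁻³·A⁻².
Each option:
  (1) [electrical resistivity] = kg·m³·s⁻³·A⁻²
  (2) N·m·s⁻¹ = kg·m·s⁻²·m·s⁻¹ = kg·m²·s⁻³
  (3) V = J·C⁻¹ = kg·m²·s⁻³·A⁻¹
  (4) [m·s⁻¹] · [kg·s⁻²·A⁻¹] = kg·m·s⁻³·A⁻¹
  (5) V·A⁻¹ = J·C⁻¹·A⁻¹ = kg·m²·s⁻³·A⁻²  ← same
Only (5) matches kg·m²·s⁻³·A⁻².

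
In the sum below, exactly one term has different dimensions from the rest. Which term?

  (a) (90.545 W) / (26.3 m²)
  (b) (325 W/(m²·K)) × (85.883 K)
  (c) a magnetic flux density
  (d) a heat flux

(c)

Reduce each to base SI dimensions:
  (a) [kg·m²·s⁻³] / [m²] = kg·s⁻³
  (b) [kg·s⁻³·K⁻¹] · [K] = kg·s⁻³
  (c) [magnetic flux density] = kg·s⁻²·A⁻¹
  (d) [heat flux] = kg·s⁻³
All reduce to kg·s⁻³ except (c), which is kg·s⁻²·A⁻¹.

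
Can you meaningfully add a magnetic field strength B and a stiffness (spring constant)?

Work out the base dimensions of each:
  a magnetic field strength B:  [magnetic field strength B] = kg·s⁻²·A⁻¹
  a stiffness (spring constant):  [stiffness (spring constant)] = kg·s⁻²
kg·s⁻²·A⁻¹ ≠ kg·s⁻², so they cannot be added.

No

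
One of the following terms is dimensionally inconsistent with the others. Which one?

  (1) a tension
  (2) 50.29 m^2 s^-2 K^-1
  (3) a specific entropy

(1)

In SI base units:
  (1) [tension] = kg·m·s⁻²
  (2) m²·s⁻²·K⁻¹
  (3) [specific entropy] = m²·s⁻²·K⁻¹
All reduce to m²·s⁻²·K⁻¹ except (1), which is kg·m·s⁻².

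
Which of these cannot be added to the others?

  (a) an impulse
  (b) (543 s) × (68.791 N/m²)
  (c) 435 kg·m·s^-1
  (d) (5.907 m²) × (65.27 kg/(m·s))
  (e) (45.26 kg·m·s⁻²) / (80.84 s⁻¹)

Dimensions:
  (a) [impulse] = kg·m·s⁻¹
  (b) [s] · [kg·m⁻¹·s⁻²] = kg·m⁻¹·s⁻¹
  (c) kg·m·s⁻¹
  (d) [m²] · [kg·m⁻¹·s⁻¹] = kg·m·s⁻¹
  (e) [kg·m·s⁻²] / [s⁻¹] = kg·m·s⁻¹
All reduce to kg·m·s⁻¹ except (b), which is kg·m⁻¹·s⁻¹.

(b)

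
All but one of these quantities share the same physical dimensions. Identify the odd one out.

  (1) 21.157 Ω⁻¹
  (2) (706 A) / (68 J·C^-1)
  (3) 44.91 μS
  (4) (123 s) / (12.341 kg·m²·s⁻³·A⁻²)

Dimensions:
  (1) Ω⁻¹ = (V·A⁻¹)⁻¹ = kg⁻¹·m⁻²·s³·A²
  (2) [A] / [kg·m²·s⁻³·A⁻¹] = kg⁻¹·m⁻²·s³·A²
  (3) S = Ω⁻¹ = kg⁻¹·m⁻²·s³·A²
  (4) [s] / [kg·m²·s⁻³·A⁻²] = kg⁻¹·m⁻²·s⁴·A²
All reduce to kg⁻¹·m⁻²·s³·A² except (4), which is kg⁻¹·m⁻²·s⁴·A².

(4)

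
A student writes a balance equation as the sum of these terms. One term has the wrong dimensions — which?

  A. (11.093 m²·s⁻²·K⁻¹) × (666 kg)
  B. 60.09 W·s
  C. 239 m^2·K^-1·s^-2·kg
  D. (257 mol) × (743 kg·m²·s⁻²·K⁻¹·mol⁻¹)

Expand each in SI base units:
  A. [m²·s⁻²·K⁻¹] · [kg] = kg·m²·s⁻²·K⁻¹
  B. W·s = J·s⁻¹·s = kg·m²·s⁻²
  C. kg·m²·s⁻²·K⁻¹
  D. [mol] · [kg·m²·s⁻²·K⁻¹·mol⁻¹] = kg·m²·s⁻²·K⁻¹
All reduce to kg·m²·s⁻²·K⁻¹ except B., which is kg·m²·s⁻².

B.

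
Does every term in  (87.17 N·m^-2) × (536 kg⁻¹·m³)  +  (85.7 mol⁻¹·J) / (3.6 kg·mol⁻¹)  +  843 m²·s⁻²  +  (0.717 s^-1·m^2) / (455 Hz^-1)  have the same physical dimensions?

Yes

Reduce each to base SI dimensions:
  (87.17 N·m^-2) × (536 kg⁻¹·m³):  [kg·m⁻¹·s⁻²] · [kg⁻¹·m³] = m²·s⁻²
  (85.7 mol⁻¹·J) / (3.6 kg·mol⁻¹):  [kg·m²·s⁻²·mol⁻¹] / [kg·mol⁻¹] = m²·s⁻²
  843 m²·s⁻²:  m²·s⁻²
  (0.717 s^-1·m^2) / (455 Hz^-1):  [m²·s⁻¹] / [s] = m²·s⁻²
Every term reduces to m²·s⁻².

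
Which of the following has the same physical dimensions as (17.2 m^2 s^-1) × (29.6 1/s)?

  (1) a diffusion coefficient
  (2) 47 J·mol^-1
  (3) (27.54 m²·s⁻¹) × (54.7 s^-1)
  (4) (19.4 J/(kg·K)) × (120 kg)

(3)

Reference: [m²·s⁻¹] · [s⁻¹] = m²·s⁻².
Each option:
  (1) [diffusion coefficient] = m²·s⁻¹
  (2) J·mol⁻¹ = N·m·mol⁻¹ = kg·m²·s⁻²·mol⁻¹
  (3) [m²·s⁻¹] · [s⁻¹] = m²·s⁻²  ← same
  (4) [m²·s⁻²·K⁻¹] · [kg] = kg·m²·s⁻²·K⁻¹
Only (3) matches m²·s⁻².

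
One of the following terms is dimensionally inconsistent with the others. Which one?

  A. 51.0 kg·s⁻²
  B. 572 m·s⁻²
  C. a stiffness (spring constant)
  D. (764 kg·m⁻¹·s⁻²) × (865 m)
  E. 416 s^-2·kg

B.

In SI base units:
  A. kg·s⁻²
  B. m·s⁻²
  C. [stiffness (spring constant)] = kg·s⁻²
  D. [kg·m⁻¹·s⁻²] · [m] = kg·s⁻²
  E. kg·s⁻²
All reduce to kg·s⁻² except B., which is m·s⁻².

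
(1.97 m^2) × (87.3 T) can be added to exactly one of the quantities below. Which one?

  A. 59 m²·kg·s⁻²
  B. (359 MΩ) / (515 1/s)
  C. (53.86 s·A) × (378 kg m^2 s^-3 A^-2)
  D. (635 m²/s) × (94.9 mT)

Reference: [m²] · [kg·s⁻²·A⁻¹] = kg·m²·s⁻²·A⁻¹.
Each option:
  A. kg·m²·s⁻²
  B. [kg·m²·s⁻³·A⁻²] / [s⁻¹] = kg·m²·s⁻²·A⁻²
  C. [s·A] · [kg·m²·s⁻³·A⁻²] = kg·m²·s⁻²·A⁻¹  ← same
  D. [m²·s⁻¹] · [kg·s⁻²·A⁻¹] = kg·m²·s⁻³·A⁻¹
Only C. matches kg·m²·s⁻²·A⁻¹.

C.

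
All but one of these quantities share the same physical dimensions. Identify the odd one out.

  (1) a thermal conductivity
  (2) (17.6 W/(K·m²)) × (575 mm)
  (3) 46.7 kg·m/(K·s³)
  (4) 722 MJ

Work out the base dimensions of each:
  (1) [thermal conductivity] = kg·m·s⁻³·K⁻¹
  (2) [kg·s⁻³·K⁻¹] · [m] = kg·m·s⁻³·K⁻¹
  (3) kg·m·s⁻³·K⁻¹
  (4) J = N·m = kg·m²·s⁻²
All reduce to kg·m·s⁻³·K⁻¹ except (4), which is kg·m²·s⁻².

(4)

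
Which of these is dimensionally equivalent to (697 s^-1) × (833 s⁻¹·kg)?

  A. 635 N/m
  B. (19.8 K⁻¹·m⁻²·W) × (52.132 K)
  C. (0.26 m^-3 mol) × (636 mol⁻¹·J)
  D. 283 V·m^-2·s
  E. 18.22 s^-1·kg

Reference: [s⁻¹] · [kg·s⁻¹] = kg·s⁻².
Each option:
  A. N·m⁻¹ = kg·m·s⁻²·m⁻¹ = kg·s⁻²  ← same
  B. [kg·s⁻³·K⁻¹] · [K] = kg·s⁻³
  C. [m⁻³·mol] · [kg·m²·s⁻²·mol⁻¹] = kg·m⁻¹·s⁻²
  D. V·s·m⁻² = J·C⁻¹·s·m⁻² = kg·s⁻²·A⁻¹
  E. kg·s⁻¹
Only A. matches kg·s⁻².

A.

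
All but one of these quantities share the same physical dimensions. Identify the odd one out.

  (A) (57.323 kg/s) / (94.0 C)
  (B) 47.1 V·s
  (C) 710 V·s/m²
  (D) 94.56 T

Reduce each to base SI dimensions:
  (A) [kg·s⁻¹] / [s·A] = kg·s⁻²·A⁻¹
  (B) V·s = J·C⁻¹·s = kg·m²·s⁻²·A⁻¹
  (C) V·s·m⁻² = J·C⁻¹·s·m⁻² = kg·s⁻²·A⁻¹
  (D) T = Wb·m⁻² = kg·s⁻²·A⁻¹
All reduce to kg·s⁻²·A⁻¹ except (B), which is kg·m²·s⁻²·A⁻¹.

(B)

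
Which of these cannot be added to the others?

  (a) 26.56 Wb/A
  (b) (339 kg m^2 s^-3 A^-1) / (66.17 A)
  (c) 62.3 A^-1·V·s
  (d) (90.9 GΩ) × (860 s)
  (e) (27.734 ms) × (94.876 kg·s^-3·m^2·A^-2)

Reduce each to base SI dimensions:
  (a) Wb·A⁻¹ = V·s·A⁻¹ = kg·m²·s⁻²·A⁻²
  (b) [kg·m²·s⁻³·A⁻¹] / [A] = kg·m²·s⁻³·A⁻²
  (c) V·s·A⁻¹ = J·C⁻¹·s·A⁻¹ = kg·m²·s⁻²·A⁻²
  (d) [kg·m²·s⁻³·A⁻²] · [s] = kg·m²·s⁻²·A⁻²
  (e) [s] · [kg·m²·s⁻³·A⁻²] = kg·m²·s⁻²·A⁻²
All reduce to kg·m²·s⁻²·A⁻² except (b), which is kg·m²·s⁻³·A⁻².

(b)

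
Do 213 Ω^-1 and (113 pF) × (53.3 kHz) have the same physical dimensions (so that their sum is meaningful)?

Work out the base dimensions of each:
  213 Ω^-1:  Ω⁻¹ = (V·A⁻¹)⁻¹ = kg⁻¹·m⁻²·s³·A²
  (113 pF) × (53.3 kHz):  [kg⁻¹·m⁻²·s⁴·A²] · [s⁻¹] = kg⁻¹·m⁻²·s³·A²
Both are kg⁻¹·m⁻²·s³·A², so they have the same dimensions and can be added.

Yes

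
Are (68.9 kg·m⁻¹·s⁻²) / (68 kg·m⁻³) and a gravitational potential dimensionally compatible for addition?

In SI base units:
  (68.9 kg·m⁻¹·s⁻²) / (68 kg·m⁻³):  [kg·m⁻¹·s⁻²] / [kg·m⁻³] = m²·s⁻²
  a gravitational potential:  [gravitational potential] = m²·s⁻²
Both are m²·s⁻², so they have the same dimensions and can be added.

Yes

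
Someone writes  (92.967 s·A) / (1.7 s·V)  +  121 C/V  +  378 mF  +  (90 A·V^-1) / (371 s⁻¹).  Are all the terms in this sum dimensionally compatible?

Reduce each to base SI dimensions:
  (92.967 s·A) / (1.7 s·V):  [s·A] / [kg·m²·s⁻²·A⁻¹] = kg⁻¹·m⁻²·s³·A²
  121 C/V:  C·V⁻¹ = s·A·(J·C⁻¹)⁻¹ = kg⁻¹·m⁻²·s⁴·A²
  378 mF:  F = C·V⁻¹ = kg⁻¹·m⁻²·s⁴·A²
  (90 A·V^-1) / (371 s⁻¹):  [kg⁻¹·m⁻²·s³·A²] / [s⁻¹] = kg⁻¹·m⁻²·s⁴·A²
The terms do not share a single dimension (kg⁻¹·m⁻²·s³·A² vs kg⁻¹·m⁻²·s⁴·A²).

No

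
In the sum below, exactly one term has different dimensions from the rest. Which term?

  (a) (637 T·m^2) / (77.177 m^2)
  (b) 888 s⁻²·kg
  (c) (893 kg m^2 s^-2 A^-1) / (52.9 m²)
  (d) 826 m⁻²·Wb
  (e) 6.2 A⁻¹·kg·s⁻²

(b)

In SI base units:
  (a) [kg·m²·s⁻²·A⁻¹] / [m²] = kg·s⁻²·A⁻¹
  (b) kg·s⁻²
  (c) [kg·m²·s⁻²·A⁻¹] / [m²] = kg·s⁻²·A⁻¹
  (d) Wb·m⁻² = V·s·m⁻² = kg·s⁻²·A⁻¹
  (e) kg·s⁻²·A⁻¹
All reduce to kg·s⁻²·A⁻¹ except (b), which is kg·s⁻².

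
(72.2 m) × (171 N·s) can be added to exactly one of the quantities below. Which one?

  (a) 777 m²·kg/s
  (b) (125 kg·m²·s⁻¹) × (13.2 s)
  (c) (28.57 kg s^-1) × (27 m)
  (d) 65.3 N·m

Reference: [m] · [kg·m·s⁻¹] = kg·m²·s⁻¹.
Each option:
  (a) kg·m²·s⁻¹  ← same
  (b) [kg·m²·s⁻¹] · [s] = kg·m²
  (c) [kg·s⁻¹] · [m] = kg·m·s⁻¹
  (d) N·m = kg·m·s⁻²·m = kg·m²·s⁻²
Only (a) matches kg·m²·s⁻¹.

(a)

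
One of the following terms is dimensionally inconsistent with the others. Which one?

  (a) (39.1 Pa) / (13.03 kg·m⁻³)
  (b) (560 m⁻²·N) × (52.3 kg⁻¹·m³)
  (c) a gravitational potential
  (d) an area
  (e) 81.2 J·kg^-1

(d)

In SI base units:
  (a) [kg·m⁻¹·s⁻²] / [kg·m⁻³] = m²·s⁻²
  (b) [kg·m⁻¹·s⁻²] · [kg⁻¹·m³] = m²·s⁻²
  (c) [gravitational potential] = m²·s⁻²
  (d) [area] = m²
  (e) J·kg⁻¹ = N·m·kg⁻¹ = m²·s⁻²
All reduce to m²·s⁻² except (d), which is m².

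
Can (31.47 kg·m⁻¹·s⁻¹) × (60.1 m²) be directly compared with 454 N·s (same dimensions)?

Yes

In SI base units:
  (31.47 kg·m⁻¹·s⁻¹) × (60.1 m²):  [kg·m⁻¹·s⁻¹] · [m²] = kg·m·s⁻¹
  454 N·s:  N·s = kg·m·s⁻²·s = kg·m·s⁻¹
Both are kg·m·s⁻¹, so they have the same dimensions and can be added.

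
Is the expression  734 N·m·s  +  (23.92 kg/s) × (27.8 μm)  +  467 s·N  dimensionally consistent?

Work out the base dimensions of each:
  734 N·m·s:  N·m·s = kg·m·s⁻²·m·s = kg·m²·s⁻¹
  (23.92 kg/s) × (27.8 μm):  [kg·s⁻¹] · [m] = kg·m·s⁻¹
  467 s·N:  N·s = kg·m·s⁻²·s = kg·m·s⁻¹
The terms do not share a single dimension (kg·m²·s⁻¹ vs kg·m·s⁻¹).

No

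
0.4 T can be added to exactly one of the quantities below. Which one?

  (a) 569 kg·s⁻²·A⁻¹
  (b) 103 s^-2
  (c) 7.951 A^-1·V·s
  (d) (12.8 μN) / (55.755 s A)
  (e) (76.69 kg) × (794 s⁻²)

(a)

Reference: T = Wb·m⁻² = kg·s⁻²·A⁻¹.
Each option:
  (a) kg·s⁻²·A⁻¹  ← same
  (b) s⁻²
  (c) V·s·A⁻¹ = J·C⁻¹·s·A⁻¹ = kg·m²·s⁻²·A⁻²
  (d) [kg·m·s⁻²] / [s·A] = kg·m·s⁻³·A⁻¹
  (e) [kg] · [s⁻²] = kg·s⁻²
Only (a) matches kg·s⁻²·A⁻¹.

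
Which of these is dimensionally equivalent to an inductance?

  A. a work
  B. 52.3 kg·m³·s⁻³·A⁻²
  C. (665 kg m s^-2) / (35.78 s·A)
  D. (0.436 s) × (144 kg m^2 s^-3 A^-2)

D.

Reference: [inductance] = kg·m²·s⁻²·A⁻².
Each option:
  A. [work] = kg·m²·s⁻²
  B. kg·m³·s⁻³·A⁻²
  C. [kg·m·s⁻²] / [s·A] = kg·m·s⁻³·A⁻¹
  D. [s] · [kg·m²·s⁻³·A⁻²] = kg·m²·s⁻²·A⁻²  ← same
Only D. matches kg·m²·s⁻²·A⁻².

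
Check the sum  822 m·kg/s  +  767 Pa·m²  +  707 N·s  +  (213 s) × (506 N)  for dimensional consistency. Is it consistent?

Expand each in SI base units:
  822 m·kg/s:  kg·m·s⁻¹
  767 Pa·m²:  Pa·m² = N·m⁻²·m² = kg·m·s⁻²
  707 N·s:  N·s = kg·m·s⁻²·s = kg·m·s⁻¹
  (213 s) × (506 N):  [s] · [kg·m·s⁻²] = kg·m·s⁻¹
The terms do not share a single dimension (kg·m·s⁻² vs kg·m·s⁻¹).

No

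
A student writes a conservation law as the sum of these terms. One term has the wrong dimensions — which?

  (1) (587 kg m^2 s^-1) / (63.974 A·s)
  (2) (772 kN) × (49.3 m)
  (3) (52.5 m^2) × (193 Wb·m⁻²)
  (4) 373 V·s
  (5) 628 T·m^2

(2)

In SI base units:
  (1) [kg·m²·s⁻¹] / [s·A] = kg·m²·s⁻²·A⁻¹
  (2) [kg·m·s⁻²] · [m] = kg·m²·s⁻²
  (3) [m²] · [kg·s⁻²·A⁻¹] = kg·m²·s⁻²·A⁻¹
  (4) V·s = J·C⁻¹·s = kg·m²·s⁻²·A⁻¹
  (5) T·m² = Wb·m⁻²·m² = kg·m²·s⁻²·A⁻¹
All reduce to kg·m²·s⁻²·A⁻¹ except (2), which is kg·m²·s⁻².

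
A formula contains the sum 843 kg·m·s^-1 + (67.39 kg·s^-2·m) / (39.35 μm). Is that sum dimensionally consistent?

Reduce each to base SI dimensions:
  843 kg·m·s^-1:  kg·m·s⁻¹
  (67.39 kg·s^-2·m) / (39.35 μm):  [kg·m·s⁻²] / [m] = kg·s⁻²
kg·m·s⁻¹ ≠ kg·s⁻², so they cannot be added.

No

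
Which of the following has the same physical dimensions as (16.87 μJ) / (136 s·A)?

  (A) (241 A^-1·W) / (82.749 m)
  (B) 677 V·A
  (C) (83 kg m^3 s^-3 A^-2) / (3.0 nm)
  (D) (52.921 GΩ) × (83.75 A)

(D)

Reference: [kg·m²·s⁻²] / [s·A] = kg·m²·s⁻³·A⁻¹.
Each option:
  (A) [kg·m²·s⁻³·A⁻¹] / [m] = kg·m·s⁻³·A⁻¹
  (B) V·A = J·C⁻¹·A = kg·m²·s⁻³
  (C) [kg·m³·s⁻³·A⁻²] / [m] = kg·m²·s⁻³·A⁻²
  (D) [kg·m²·s⁻³·A⁻²] · [A] = kg·m²·s⁻³·A⁻¹  ← same
Only (D) matches kg·m²·s⁻³·A⁻¹.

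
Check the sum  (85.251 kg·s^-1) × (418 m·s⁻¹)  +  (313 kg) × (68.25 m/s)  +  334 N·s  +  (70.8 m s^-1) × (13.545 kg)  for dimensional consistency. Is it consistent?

No

Expand each in SI base units:
  (85.251 kg·s^-1) × (418 m·s⁻¹):  [kg·s⁻¹] · [m·s⁻¹] = kg·m·s⁻²
  (313 kg) × (68.25 m/s):  [kg] · [m·s⁻¹] = kg·m·s⁻¹
  334 N·s:  N·s = kg·m·s⁻²·s = kg·m·s⁻¹
  (70.8 m s^-1) × (13.545 kg):  [m·s⁻¹] · [kg] = kg·m·s⁻¹
The terms do not share a single dimension (kg·m·s⁻² vs kg·m·s⁻¹).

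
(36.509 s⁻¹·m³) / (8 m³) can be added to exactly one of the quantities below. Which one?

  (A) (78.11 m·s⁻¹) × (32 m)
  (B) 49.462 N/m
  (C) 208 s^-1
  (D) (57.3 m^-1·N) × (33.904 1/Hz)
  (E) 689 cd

(C)

Reference: [m³·s⁻¹] / [m³] = s⁻¹.
Each option:
  (A) [m·s⁻¹] · [m] = m²·s⁻¹
  (B) N·m⁻¹ = kg·m·s⁻²·m⁻¹ = kg·s⁻²
  (C) s⁻¹  ← same
  (D) [kg·s⁻²] · [s] = kg·s⁻¹
  (E) cd
Only (C) matches s⁻¹.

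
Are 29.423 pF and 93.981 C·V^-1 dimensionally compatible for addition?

Dimensions:
  29.423 pF:  F = C·V⁻¹ = kg⁻¹·m⁻²·s⁴·A²
  93.981 C·V^-1:  C·V⁻¹ = s·A·(J·C⁻¹)⁻¹ = kg⁻¹·m⁻²·s⁴·A²
Both are kg⁻¹·m⁻²·s⁴·A², so they have the same dimensions and can be added.

Yes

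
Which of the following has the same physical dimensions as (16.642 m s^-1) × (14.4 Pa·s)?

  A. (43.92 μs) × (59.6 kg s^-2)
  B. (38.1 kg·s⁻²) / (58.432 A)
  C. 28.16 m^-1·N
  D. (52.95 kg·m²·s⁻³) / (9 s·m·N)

Reference: [m·s⁻¹] · [kg·m⁻¹·s⁻¹] = kg·s⁻².
Each option:
  A. [s] · [kg·s⁻²] = kg·s⁻¹
  B. [kg·s⁻²] / [A] = kg·s⁻²·A⁻¹
  C. N·m⁻¹ = kg·m·s⁻²·m⁻¹ = kg·s⁻²  ← same
  D. [kg·m²·s⁻³] / [kg·m²·s⁻¹] = s⁻²
Only C. matches kg·s⁻².

C.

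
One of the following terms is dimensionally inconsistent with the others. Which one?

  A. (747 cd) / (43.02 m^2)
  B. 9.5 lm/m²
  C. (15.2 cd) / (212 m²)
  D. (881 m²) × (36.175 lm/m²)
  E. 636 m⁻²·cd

D.

Expand each in SI base units:
  A. [cd] / [m²] = m⁻²·cd
  B. lm·m⁻² = cd·m⁻² = m⁻²·cd
  C. [cd] / [m²] = m⁻²·cd
  D. [m²] · [m⁻²·cd] = cd
  E. cd·m⁻² = m⁻²·cd
All reduce to m⁻²·cd except D., which is cd.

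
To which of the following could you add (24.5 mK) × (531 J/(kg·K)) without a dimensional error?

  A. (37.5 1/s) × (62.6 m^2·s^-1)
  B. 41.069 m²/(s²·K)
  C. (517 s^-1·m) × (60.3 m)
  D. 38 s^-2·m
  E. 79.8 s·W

A.

Reference: [K] · [m²·s⁻²·K⁻¹] = m²·s⁻².
Each option:
  A. [s⁻¹] · [m²·s⁻¹] = m²·s⁻²  ← same
  B. m²·s⁻²·K⁻¹
  C. [m·s⁻¹] · [m] = m²·s⁻¹
  D. m·s⁻²
  E. W·s = J·s⁻¹·s = kg·m²·s⁻²
Only A. matches m²·s⁻².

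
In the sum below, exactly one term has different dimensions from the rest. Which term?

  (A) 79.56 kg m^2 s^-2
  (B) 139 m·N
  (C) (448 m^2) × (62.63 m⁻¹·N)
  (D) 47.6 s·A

(D)

Reduce each to base SI dimensions:
  (A) kg·m²·s⁻²
  (B) N·m = kg·m·s⁻²·m = kg·m²·s⁻²
  (C) [m²] · [kg·s⁻²] = kg·m²·s⁻²
  (D) s·A
All reduce to kg·m²·s⁻² except (D), which is s·A.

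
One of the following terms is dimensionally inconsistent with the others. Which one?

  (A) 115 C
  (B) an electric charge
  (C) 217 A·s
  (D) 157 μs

(D)

Work out the base dimensions of each:
  (A) C = s·A
  (B) [electric charge] = s·A
  (C) A·s = s·A
  (D) s
All reduce to s·A except (D), which is s.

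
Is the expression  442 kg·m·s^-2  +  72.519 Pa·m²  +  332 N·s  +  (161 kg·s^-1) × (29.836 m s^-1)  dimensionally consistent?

In SI base units:
  442 kg·m·s^-2:  kg·m·s⁻²
  72.519 Pa·m²:  Pa·m² = N·m⁻²·m² = kg·m·s⁻²
  332 N·s:  N·s = kg·m·s⁻²·s = kg·m·s⁻¹
  (161 kg·s^-1) × (29.836 m s^-1):  [kg·s⁻¹] · [m·s⁻¹] = kg·m·s⁻²
The terms do not share a single dimension (kg·m·s⁻² vs kg·m·s⁻¹).

No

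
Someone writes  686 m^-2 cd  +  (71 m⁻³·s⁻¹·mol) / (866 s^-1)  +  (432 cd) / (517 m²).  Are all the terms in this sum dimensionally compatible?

No

Work out the base dimensions of each:
  686 m^-2 cd:  m⁻²·cd
  (71 m⁻³·s⁻¹·mol) / (866 s^-1):  [m⁻³·s⁻¹·mol] / [s⁻¹] = m⁻³·mol
  (432 cd) / (517 m²):  [cd] / [m²] = m⁻²·cd
The terms do not share a single dimension (m⁻²·cd vs m⁻³·mol).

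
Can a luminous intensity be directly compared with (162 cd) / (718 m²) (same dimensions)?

Reduce each to base SI dimensions:
  a luminous intensity:  [luminous intensity] = cd
  (162 cd) / (718 m²):  [cd] / [m²] = m⁻²·cd
cd ≠ m⁻²·cd, so they cannot be added.

No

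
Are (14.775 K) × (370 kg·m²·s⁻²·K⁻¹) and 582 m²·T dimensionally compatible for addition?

Work out the base dimensions of each:
  (14.775 K) × (370 kg·m²·s⁻²·K⁻¹):  [K] · [kg·m²·s⁻²·K⁻¹] = kg·m²·s⁻²
  582 m²·T:  T·m² = Wb·m⁻²·m² = kg·m²·s⁻²·A⁻¹
kg·m²·s⁻² ≠ kg·m²·s⁻²·A⁻¹, so they cannot be added.

No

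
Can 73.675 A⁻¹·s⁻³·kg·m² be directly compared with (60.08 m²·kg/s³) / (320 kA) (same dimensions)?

Work out the base dimensions of each:
  73.675 A⁻¹·s⁻³·kg·m²:  kg·m²·s⁻³·A⁻¹
  (60.08 m²·kg/s³) / (320 kA):  [kg·m²·s⁻³] / [A] = kg·m²·s⁻³·A⁻¹
Both are kg·m²·s⁻³·A⁻¹, so they have the same dimensions and can be added.

Yes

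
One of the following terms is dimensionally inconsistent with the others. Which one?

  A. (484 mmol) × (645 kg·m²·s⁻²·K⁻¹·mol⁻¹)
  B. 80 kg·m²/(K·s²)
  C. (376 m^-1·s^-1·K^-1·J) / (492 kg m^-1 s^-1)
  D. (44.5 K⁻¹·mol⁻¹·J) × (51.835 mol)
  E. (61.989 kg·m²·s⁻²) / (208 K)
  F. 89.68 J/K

C.

In SI base units:
  A. [mol] · [kg·m²·s⁻²·K⁻¹·mol⁻¹] = kg·m²·s⁻²·K⁻¹
  B. kg·m²·s⁻²·K⁻¹
  C. [kg·m·s⁻³·K⁻¹] / [kg·m⁻¹·s⁻¹] = m²·s⁻²·K⁻¹
  D. [kg·m²·s⁻²·K⁻¹·mol⁻¹] · [mol] = kg·m²·s⁻²·K⁻¹
  E. [kg·m²·s⁻²] / [K] = kg·m²·s⁻²·K⁻¹
  F. J·K⁻¹ = N·m·K⁻¹ = kg·m²·s⁻²·K⁻¹
All reduce to kg·m²·s⁻²·K⁻¹ except C., which is m²·s⁻²·K⁻¹.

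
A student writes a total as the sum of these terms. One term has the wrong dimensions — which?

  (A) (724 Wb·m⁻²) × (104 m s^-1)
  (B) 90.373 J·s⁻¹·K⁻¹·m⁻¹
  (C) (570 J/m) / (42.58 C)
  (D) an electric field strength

In SI base units:
  (A) [kg·s⁻²·A⁻¹] · [m·s⁻¹] = kg·m·s⁻³·A⁻¹
  (B) J·s⁻¹·m⁻¹·K⁻¹ = N·m·s⁻¹·m⁻¹·K⁻¹ = kg·m·s⁻³·K⁻¹
  (C) [kg·m·s⁻²] / [s·A] = kg·m·s⁻³·A⁻¹
  (D) [electric field strength] = kg·m·s⁻³·A⁻¹
All reduce to kg·m·s⁻³·A⁻¹ except (B), which is kg·m·s⁻³·K⁻¹.

(B)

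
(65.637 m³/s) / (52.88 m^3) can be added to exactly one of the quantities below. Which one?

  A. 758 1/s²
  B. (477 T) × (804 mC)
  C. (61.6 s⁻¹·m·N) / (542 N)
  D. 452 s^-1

Reference: [m³·s⁻¹] / [m³] = s⁻¹.
Each option:
  A. s⁻²
  B. [kg·s⁻²·A⁻¹] · [s·A] = kg·s⁻¹
  C. [kg·m²·s⁻³] / [kg·m·s⁻²] = m·s⁻¹
  D. s⁻¹  ← same
Only D. matches s⁻¹.

D.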